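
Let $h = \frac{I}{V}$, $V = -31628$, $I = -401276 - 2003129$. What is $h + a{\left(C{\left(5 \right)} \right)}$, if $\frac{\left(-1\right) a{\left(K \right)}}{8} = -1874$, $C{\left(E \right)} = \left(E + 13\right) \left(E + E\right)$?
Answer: $\frac{476571381}{31628} \approx 15068.0$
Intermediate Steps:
$I = -2404405$ ($I = -401276 - 2003129 = -2404405$)
$C{\left(E \right)} = 2 E \left(13 + E\right)$ ($C{\left(E \right)} = \left(13 + E\right) 2 E = 2 E \left(13 + E\right)$)
$a{\left(K \right)} = 14992$ ($a{\left(K \right)} = \left(-8\right) \left(-1874\right) = 14992$)
$h = \frac{2404405}{31628}$ ($h = - \frac{2404405}{-31628} = \left(-2404405\right) \left(- \frac{1}{31628}\right) = \frac{2404405}{31628} \approx 76.021$)
$h + a{\left(C{\left(5 \right)} \right)} = \frac{2404405}{31628} + 14992 = \frac{476571381}{31628}$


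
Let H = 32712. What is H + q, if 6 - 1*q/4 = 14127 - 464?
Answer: -21916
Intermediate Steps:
q = -54628 (q = 24 - 4*(14127 - 464) = 24 - 4*13663 = 24 - 54652 = -54628)
H + q = 32712 - 54628 = -21916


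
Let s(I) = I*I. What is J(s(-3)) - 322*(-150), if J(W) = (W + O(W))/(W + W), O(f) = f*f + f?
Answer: 96611/2 ≈ 48306.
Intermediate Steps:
s(I) = I²
O(f) = f + f² (O(f) = f² + f = f + f²)
J(W) = (W + W*(1 + W))/(2*W) (J(W) = (W + W*(1 + W))/(W + W) = (W + W*(1 + W))/((2*W)) = (W + W*(1 + W))*(1/(2*W)) = (W + W*(1 + W))/(2*W))
J(s(-3)) - 322*(-150) = (1 + (½)*(-3)²) - 322*(-150) = (1 + (½)*9) + 48300 = (1 + 9/2) + 48300 = 11/2 + 48300 = 96611/2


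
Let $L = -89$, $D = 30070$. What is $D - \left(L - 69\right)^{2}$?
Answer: $5106$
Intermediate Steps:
$D - \left(L - 69\right)^{2} = 30070 - \left(-89 - 69\right)^{2} = 30070 - \left(-158\right)^{2} = 30070 - 24964 = 5106$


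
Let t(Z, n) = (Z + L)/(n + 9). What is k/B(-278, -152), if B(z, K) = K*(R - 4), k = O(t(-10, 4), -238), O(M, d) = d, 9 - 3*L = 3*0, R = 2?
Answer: -119/152 ≈ -0.78290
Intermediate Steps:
L = 3 (L = 3 - 0 = 3 - 1/3*0 = 3 + 0 = 3)
t(Z, n) = (3 + Z)/(9 + n) (t(Z, n) = (Z + 3)/(n + 9) = (3 + Z)/(9 + n))
k = -238
B(z, K) = -2*K (B(z, K) = K*(2 - 4) = K*(-2) = -2*K)
k/B(-278, -152) = -238/((-2*(-152))) = -238/304 = -238*1/304 = -119/152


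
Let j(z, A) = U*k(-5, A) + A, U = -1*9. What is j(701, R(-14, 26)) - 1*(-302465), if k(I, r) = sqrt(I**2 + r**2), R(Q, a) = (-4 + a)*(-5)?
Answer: 302355 - 45*sqrt(485) ≈ 3.0136e+5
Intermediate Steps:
R(Q, a) = 20 - 5*a
U = -9
j(z, A) = A - 9*sqrt(25 + A**2) (j(z, A) = -9*sqrt((-5)**2 + A**2) + A = -9*sqrt(25 + A**2) + A = A - 9*sqrt(25 + A**2))
j(701, R(-14, 26)) - 1*(-302465) = ((20 - 5*26) - 9*sqrt(25 + (20 - 5*26)**2)) - 1*(-302465) = ((20 - 130) - 9*sqrt(25 + (20 - 130)**2)) + 302465 = (-110 - 9*sqrt(25 + (-110)**2)) + 302465 = (-110 - 9*sqrt(25 + 12100)) + 302465 = (-110 - 45*sqrt(485)) + 302465 = 302355 - 45*sqrt(485)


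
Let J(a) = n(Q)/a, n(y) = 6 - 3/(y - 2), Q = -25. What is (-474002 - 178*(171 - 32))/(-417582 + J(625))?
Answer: 561087000/469779739 ≈ 1.1944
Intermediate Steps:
n(y) = 6 - 3/(-2 + y)
J(a) = 55/(9*a) (J(a) = (3*(-5 + 2*(-25))/(-2 - 25))/a = (3*(-5 - 50)/(-27))/a = (3*(-1/27)*(-55))/a = 55/(9*a))
(-474002 - 178*(171 - 32))/(-417582 + J(625)) = (-474002 - 178*(171 - 32))/(-417582 + (55/9)/625) = (-474002 - 178*139)/(-417582 + (55/9)*(1/625)) = (-474002 - 24742)/(-417582 + 11/1125) = -498744/(-469779739/1125) = -498744*(-1125/469779739) = 561087000/469779739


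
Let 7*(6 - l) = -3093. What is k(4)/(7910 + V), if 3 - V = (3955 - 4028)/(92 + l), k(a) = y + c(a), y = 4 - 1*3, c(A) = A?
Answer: 18895/29903738 ≈ 0.00063186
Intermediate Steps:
l = 3135/7 (l = 6 - ⅐*(-3093) = 6 + 3093/7 = 3135/7 ≈ 447.86)
y = 1 (y = 4 - 3 = 1)
k(a) = 1 + a
V = 11848/3779 (V = 3 - (3955 - 4028)/(92 + 3135/7) = 3 - (-73)/3779/7 = 3 - (-73)*7/3779 = 3 - 1*(-511/3779) = 3 + 511/3779 = 11848/3779 ≈ 3.1352)
k(4)/(7910 + V) = (1 + 4)/(7910 + 11848/3779) = 5/(29903738/3779) = (3779/29903738)*5 = 18895/29903738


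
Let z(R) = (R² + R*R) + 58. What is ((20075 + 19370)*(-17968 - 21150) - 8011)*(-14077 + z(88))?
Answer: -2266692738349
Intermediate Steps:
z(R) = 58 + 2*R² (z(R) = (R² + R²) + 58 = 2*R² + 58 = 58 + 2*R²)
((20075 + 19370)*(-17968 - 21150) - 8011)*(-14077 + z(88)) = ((20075 + 19370)*(-17968 - 21150) - 8011)*(-14077 + (58 + 2*88²)) = (39445*(-39118) - 8011)*(-14077 + (58 + 2*7744)) = (-1543009510 - 8011)*(-14077 + (58 + 15488)) = -1543017521*(-14077 + 15546) = -1543017521*1469 = -2266692738349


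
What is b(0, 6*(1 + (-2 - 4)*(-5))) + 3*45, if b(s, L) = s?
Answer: 135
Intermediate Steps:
b(0, 6*(1 + (-2 - 4)*(-5))) + 3*45 = 0 + 3*45 = 0 + 135 = 135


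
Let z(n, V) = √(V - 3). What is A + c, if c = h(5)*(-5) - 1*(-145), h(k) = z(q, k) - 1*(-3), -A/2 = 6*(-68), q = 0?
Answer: 946 - 5*√2 ≈ 938.93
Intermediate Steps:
A = 816 (A = -12*(-68) = -2*(-408) = 816)
z(n, V) = √(-3 + V)
h(k) = 3 + √(-3 + k) (h(k) = √(-3 + k) - 1*(-3) = √(-3 + k) + 3 = 3 + √(-3 + k))
c = 130 - 5*√2 (c = (3 + √(-3 + 5))*(-5) - 1*(-145) = (3 + √2)*(-5) + 145 = (-15 - 5*√2) + 145 = 130 - 5*√2 ≈ 122.93)
A + c = 816 + (130 - 5*√2) = 946 - 5*√2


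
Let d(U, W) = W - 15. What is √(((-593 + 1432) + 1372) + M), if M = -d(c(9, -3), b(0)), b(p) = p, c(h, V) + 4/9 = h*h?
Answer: √2226 ≈ 47.180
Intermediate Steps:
c(h, V) = -4/9 + h² (c(h, V) = -4/9 + h*h = -4/9 + h²)
d(U, W) = -15 + W
M = 15 (M = -(-15 + 0) = -1*(-15) = 15)
√(((-593 + 1432) + 1372) + M) = √(((-593 + 1432) + 1372) + 15) = √((839 + 1372) + 15) = √(2211 + 15) = √2226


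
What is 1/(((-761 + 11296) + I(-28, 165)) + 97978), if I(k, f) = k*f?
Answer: 1/103893 ≈ 9.6253e-6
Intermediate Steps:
I(k, f) = f*k
1/(((-761 + 11296) + I(-28, 165)) + 97978) = 1/(((-761 + 11296) + 165*(-28)) + 97978) = 1/((10535 - 4620) + 97978) = 1/(5915 + 97978) = 1/103893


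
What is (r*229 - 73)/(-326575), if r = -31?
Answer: 7172/326575 ≈ 0.021961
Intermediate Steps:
(r*229 - 73)/(-326575) = (-31*229 - 73)/(-326575) = (-7099 - 73)*(-1/326575) = -7172*(-1/326575) = 7172/326575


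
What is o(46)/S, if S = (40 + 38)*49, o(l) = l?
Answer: 23/1911 ≈ 0.012036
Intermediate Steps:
S = 3822 (S = 78*49 = 3822)
o(46)/S = 46/3822 = 46*(1/3822) = 23/1911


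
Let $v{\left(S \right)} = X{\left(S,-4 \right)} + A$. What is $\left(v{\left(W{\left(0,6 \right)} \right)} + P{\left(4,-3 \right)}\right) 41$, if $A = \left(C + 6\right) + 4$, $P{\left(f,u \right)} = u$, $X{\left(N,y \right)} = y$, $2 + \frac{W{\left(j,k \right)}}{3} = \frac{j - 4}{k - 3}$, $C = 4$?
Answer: $287$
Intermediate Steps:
$W{\left(j,k \right)} = -6 + \frac{3 \left(-4 + j\right)}{-3 + k}$ ($W{\left(j,k \right)} = -6 + 3 \frac{j - 4}{k - 3} = -6 + 3 \frac{-4 + j}{-3 + k} = -6 + \frac{3 \left(-4 + j\right)}{-3 + k}$)
$A = 14$ ($A = \left(4 + 6\right) + 4 = 10 + 4 = 14$)
$v{\left(S \right)} = 10$ ($v{\left(S \right)} = -4 + 14 = 10$)
$\left(v{\left(W{\left(0,6 \right)} \right)} + P{\left(4,-3 \right)}\right) 41 = \left(10 - 3\right) 41 = 7 \cdot 41 = 287$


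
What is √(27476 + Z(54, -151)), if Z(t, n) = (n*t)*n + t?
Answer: 4*√78674 ≈ 1122.0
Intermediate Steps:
Z(t, n) = t + t*n² (Z(t, n) = t*n² + t = t + t*n²)
√(27476 + Z(54, -151)) = √(27476 + 54*(1 + (-151)²)) = √(27476 + 54*(1 + 22801)) = √(27476 + 54*22802) = √(27476 + 1231308) = √1258784 = 4*√78674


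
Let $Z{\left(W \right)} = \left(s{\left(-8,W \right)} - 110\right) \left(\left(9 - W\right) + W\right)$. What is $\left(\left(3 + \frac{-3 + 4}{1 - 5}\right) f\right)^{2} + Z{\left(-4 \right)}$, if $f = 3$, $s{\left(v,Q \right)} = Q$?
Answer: $- \frac{15327}{16} \approx -957.94$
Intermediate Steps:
$Z{\left(W \right)} = -990 + 9 W$ ($Z{\left(W \right)} = \left(W - 110\right) \left(\left(9 - W\right) + W\right) = \left(-110 + W\right) 9 = -990 + 9 W$)
$\left(\left(3 + \frac{-3 + 4}{1 - 5}\right) f\right)^{2} + Z{\left(-4 \right)} = \left(\left(3 + \frac{-3 + 4}{1 - 5}\right) 3\right)^{2} + \left(-990 + 9 \left(-4\right)\right) = \left(\left(3 + 1 \frac{1}{-4}\right) 3\right)^{2} - 1026 = \left(\left(3 + 1 \left(- \frac{1}{4}\right)\right) 3\right)^{2} - 1026 = \left(\left(3 - \frac{1}{4}\right) 3\right)^{2} - 1026 = \left(\frac{11}{4} \cdot 3\right)^{2} - 1026 = \left(\frac{33}{4}\right)^{2} - 1026 = \frac{1089}{16} - 1026 = - \frac{15327}{16}$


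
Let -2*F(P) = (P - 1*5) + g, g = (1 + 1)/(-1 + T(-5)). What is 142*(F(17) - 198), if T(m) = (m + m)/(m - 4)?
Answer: -30246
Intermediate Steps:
T(m) = 2*m/(-4 + m) (T(m) = (2*m)/(-4 + m) = 2*m/(-4 + m))
g = 18 (g = (1 + 1)/(-1 + 2*(-5)/(-4 - 5)) = 2/(-1 + 2*(-5)/(-9)) = 2/(-1 + 2*(-5)*(-1/9)) = 2/(-1 + 10/9) = 2/(1/9) = 2*9 = 18)
F(P) = -13/2 - P/2 (F(P) = -((P - 1*5) + 18)/2 = -((P - 5) + 18)/2 = -((-5 + P) + 18)/2 = -(13 + P)/2 = -13/2 - P/2)
142*(F(17) - 198) = 142*((-13/2 - 1/2*17) - 198) = 142*((-13/2 - 17/2) - 198) = 142*(-15 - 198) = 142*(-213) = -30246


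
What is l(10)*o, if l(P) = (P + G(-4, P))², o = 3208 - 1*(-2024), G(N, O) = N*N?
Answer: 3536832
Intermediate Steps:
G(N, O) = N²
o = 5232 (o = 3208 + 2024 = 5232)
l(P) = (16 + P)² (l(P) = (P + (-4)²)² = (P + 16)² = (16 + P)²)
l(10)*o = (16 + 10)²*5232 = 26²*5232 = 676*5232 = 3536832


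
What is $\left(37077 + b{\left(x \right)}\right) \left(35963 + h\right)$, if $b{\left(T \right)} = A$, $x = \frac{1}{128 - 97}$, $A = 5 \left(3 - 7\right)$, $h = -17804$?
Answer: $672918063$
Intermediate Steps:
$A = -20$ ($A = 5 \left(-4\right) = -20$)
$x = \frac{1}{31} \approx 0.032258$
$b{\left(T \right)} = -20$
$\left(37077 + b{\left(x \right)}\right) \left(35963 + h\right) = \left(37077 - 20\right) \left(35963 - 17804\right) = 37057 \cdot 18159 = 672918063$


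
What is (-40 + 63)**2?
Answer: 529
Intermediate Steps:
(-40 + 63)**2 = 23**2 = 529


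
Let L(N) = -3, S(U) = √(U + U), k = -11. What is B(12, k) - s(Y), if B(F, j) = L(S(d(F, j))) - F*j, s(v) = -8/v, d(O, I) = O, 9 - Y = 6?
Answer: 395/3 ≈ 131.67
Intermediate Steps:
Y = 3 (Y = 9 - 1*6 = 9 - 6 = 3)
S(U) = √2*√U (S(U) = √(2*U) = √2*√U)
B(F, j) = -3 - F*j
B(12, k) - s(Y) = (-3 - 1*12*(-11)) - (-8)/3 = (-3 + 132) - (-8)/3 = 129 - 1*(-8/3) = 129 + 8/3 = 395/3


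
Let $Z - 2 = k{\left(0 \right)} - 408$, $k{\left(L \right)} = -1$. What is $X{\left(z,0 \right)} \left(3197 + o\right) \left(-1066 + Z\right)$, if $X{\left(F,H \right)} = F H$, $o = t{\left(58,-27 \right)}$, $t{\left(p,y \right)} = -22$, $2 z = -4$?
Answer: $0$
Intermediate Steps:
$z = -2$ ($z = \frac{1}{2} \left(-4\right) = -2$)
$o = -22$
$Z = -407$ ($Z = 2 - 409 = -407$)
$X{\left(z,0 \right)} \left(3197 + o\right) \left(-1066 + Z\right) = \left(-2\right) 0 \left(3197 - 22\right) \left(-1066 - 407\right) = 0 \cdot 3175 \left(-1473\right) = 0 \left(-4676775\right) = 0$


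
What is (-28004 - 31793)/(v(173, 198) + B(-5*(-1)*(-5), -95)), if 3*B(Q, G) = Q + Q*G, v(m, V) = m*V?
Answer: -179391/105112 ≈ -1.7067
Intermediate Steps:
v(m, V) = V*m
B(Q, G) = Q/3 + G*Q/3 (B(Q, G) = (Q + Q*G)/3 = (Q + G*Q)/3 = Q/3 + G*Q/3)
(-28004 - 31793)/(v(173, 198) + B(-5*(-1)*(-5), -95)) = (-28004 - 31793)/(198*173 + (-5*(-1)*(-5))*(1 - 95)/3) = -59797/(34254 + (1/3)*(5*(-5))*(-94)) = -59797/(34254 + (1/3)*(-25)*(-94)) = -59797/(34254 + 2350/3) = -59797/105112/3 = -59797*3/105112 = -179391/105112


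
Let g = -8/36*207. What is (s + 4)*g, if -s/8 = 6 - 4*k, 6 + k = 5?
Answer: 3496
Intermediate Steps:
k = -1 (k = -6 + 5 = -1)
g = -46 (g = -8*1/36*207 = -2/9*207 = -46)
s = -80 (s = -8*(6 - 4*(-1)) = -8*(6 + 4) = -8*10 = -80)
(s + 4)*g = (-80 + 4)*(-46) = -76*(-46) = 3496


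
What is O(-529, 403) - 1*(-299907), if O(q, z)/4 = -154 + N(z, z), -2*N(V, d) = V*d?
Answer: -25527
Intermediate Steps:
N(V, d) = -V*d/2
O(q, z) = -616 - 2*z² (O(q, z) = 4*(-154 - z*z/2) = 4*(-154 - z²/2) = -616 - 2*z²)
O(-529, 403) - 1*(-299907) = (-616 - 2*403²) - 1*(-299907) = (-616 - 2*162409) + 299907 = (-616 - 324818) + 299907 = -325434 + 299907 = -25527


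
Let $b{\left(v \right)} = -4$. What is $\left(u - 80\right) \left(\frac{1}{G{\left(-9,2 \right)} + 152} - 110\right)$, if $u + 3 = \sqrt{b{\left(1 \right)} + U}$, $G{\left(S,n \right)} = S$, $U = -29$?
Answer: $\frac{1305507}{143} - \frac{15729 i \sqrt{33}}{143} \approx 9129.4 - 631.86 i$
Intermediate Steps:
$u = -3 + i \sqrt{33}$ ($u = -3 + \sqrt{-4 - 29} = -3 + \sqrt{-33} = -3 + i \sqrt{33} \approx -3.0 + 5.7446 i$)
$\left(u - 80\right) \left(\frac{1}{G{\left(-9,2 \right)} + 152} - 110\right) = \left(\left(-3 + i \sqrt{33}\right) - 80\right) \left(\frac{1}{-9 + 152} - 110\right) = \left(\left(-3 + i \sqrt{33}\right) - 80\right) \left(\frac{1}{143} - 110\right) = \left(-83 + i \sqrt{33}\right) \left(\frac{1}{143} - 110\right) = \left(-83 + i \sqrt{33}\right) \left(- \frac{15729}{143}\right) = \frac{1305507}{143} - \frac{15729 i \sqrt{33}}{143}$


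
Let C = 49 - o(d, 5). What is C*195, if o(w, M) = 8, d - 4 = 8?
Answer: 7995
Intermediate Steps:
d = 12 (d = 4 + 8 = 12)
C = 41 (C = 49 - 1*8 = 49 - 8 = 41)
C*195 = 41*195 = 7995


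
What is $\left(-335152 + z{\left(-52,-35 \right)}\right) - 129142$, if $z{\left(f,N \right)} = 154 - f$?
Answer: $-464088$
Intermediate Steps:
$\left(-335152 + z{\left(-52,-35 \right)}\right) - 129142 = \left(-335152 + \left(154 - -52\right)\right) - 129142 = \left(-335152 + \left(154 + 52\right)\right) - 129142 = \left(-335152 + 206\right) - 129142 = -334946 - 129142 = -464088$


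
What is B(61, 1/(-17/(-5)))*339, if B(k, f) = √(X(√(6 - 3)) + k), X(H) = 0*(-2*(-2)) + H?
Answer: 339*√(61 + √3) ≈ 2685.0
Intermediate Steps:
X(H) = H (X(H) = 0*4 + H = 0 + H = H)
B(k, f) = √(k + √3) (B(k, f) = √(√(6 - 3) + k) = √(√3 + k) = √(k + √3))
B(61, 1/(-17/(-5)))*339 = √(61 + √3)*339 = 339*√(61 + √3)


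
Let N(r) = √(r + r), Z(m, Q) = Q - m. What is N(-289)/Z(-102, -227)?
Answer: -17*I*√2/125 ≈ -0.19233*I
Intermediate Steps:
N(r) = √2*√r (N(r) = √(2*r) = √2*√r)
N(-289)/Z(-102, -227) = (√2*√(-289))/(-227 - 1*(-102)) = (√2*(17*I))/(-227 + 102) = (17*I*√2)/(-125) = (17*I*√2)*(-1/125) = -17*I*√2/125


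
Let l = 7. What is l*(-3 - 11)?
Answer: -98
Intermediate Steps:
l*(-3 - 11) = 7*(-3 - 11) = 7*(-14) = -98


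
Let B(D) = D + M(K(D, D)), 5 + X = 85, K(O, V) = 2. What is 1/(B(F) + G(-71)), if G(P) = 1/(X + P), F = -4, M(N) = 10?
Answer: 9/55 ≈ 0.16364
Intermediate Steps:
X = 80 (X = -5 + 85 = 80)
B(D) = 10 + D (B(D) = D + 10 = 10 + D)
G(P) = 1/(80 + P)
1/(B(F) + G(-71)) = 1/((10 - 4) + 1/(80 - 71)) = 1/(6 + 1/9) = 1/(55/9) = 9/55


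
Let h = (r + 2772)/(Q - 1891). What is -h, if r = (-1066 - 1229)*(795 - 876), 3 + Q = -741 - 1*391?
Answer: 188667/3026 ≈ 62.349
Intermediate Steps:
Q = -1135 (Q = -3 + (-741 - 1*391) = -3 + (-741 - 391) = -3 - 1132 = -1135)
r = 185895 (r = -2295*(-81) = 185895)
h = -188667/3026 (h = (185895 + 2772)/(-1135 - 1891) = 188667/(-3026) = 188667*(-1/3026) = -188667/3026 ≈ -62.349)
-h = -1*(-188667/3026) = 188667/3026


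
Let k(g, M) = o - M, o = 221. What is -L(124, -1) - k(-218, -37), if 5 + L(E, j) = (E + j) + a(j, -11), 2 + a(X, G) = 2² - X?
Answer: -379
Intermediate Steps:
k(g, M) = 221 - M
a(X, G) = 2 - X (a(X, G) = -2 + (2² - X) = -2 + (4 - X) = 2 - X)
L(E, j) = -3 + E (L(E, j) = -5 + ((E + j) + (2 - j)) = -5 + (2 + E) = -3 + E)
-L(124, -1) - k(-218, -37) = -(-3 + 124) - (221 - 1*(-37)) = -1*121 - (221 + 37) = -121 - 1*258 = -121 - 258 = -379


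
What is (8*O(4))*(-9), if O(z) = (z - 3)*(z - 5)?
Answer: 72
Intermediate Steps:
O(z) = (-5 + z)*(-3 + z) (O(z) = (-3 + z)*(-5 + z) = (-5 + z)*(-3 + z))
(8*O(4))*(-9) = (8*(15 + 4**2 - 8*4))*(-9) = (8*(15 + 16 - 32))*(-9) = (8*(-1))*(-9) = -8*(-9) = 72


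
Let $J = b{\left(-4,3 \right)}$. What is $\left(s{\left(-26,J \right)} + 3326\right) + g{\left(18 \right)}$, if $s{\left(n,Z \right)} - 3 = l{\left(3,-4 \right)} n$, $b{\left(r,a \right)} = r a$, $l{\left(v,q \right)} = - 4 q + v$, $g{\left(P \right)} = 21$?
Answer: $2856$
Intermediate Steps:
$l{\left(v,q \right)} = v - 4 q$
$b{\left(r,a \right)} = a r$
$J = -12$ ($J = 3 \left(-4\right) = -12$)
$s{\left(n,Z \right)} = 3 + 19 n$ ($s{\left(n,Z \right)} = 3 + \left(3 - -16\right) n = 3 + \left(3 + 16\right) n = 3 + 19 n$)
$\left(s{\left(-26,J \right)} + 3326\right) + g{\left(18 \right)} = \left(\left(3 + 19 \left(-26\right)\right) + 3326\right) + 21 = \left(\left(3 - 494\right) + 3326\right) + 21 = \left(-491 + 3326\right) + 21 = 2835 + 21 = 2856$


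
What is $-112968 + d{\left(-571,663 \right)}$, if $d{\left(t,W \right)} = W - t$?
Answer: $-111734$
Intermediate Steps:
$-112968 + d{\left(-571,663 \right)} = -112968 + \left(663 - -571\right) = -112968 + \left(663 + 571\right) = -112968 + 1234 = -111734$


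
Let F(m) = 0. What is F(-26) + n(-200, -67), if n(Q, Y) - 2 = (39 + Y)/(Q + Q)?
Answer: 207/100 ≈ 2.0700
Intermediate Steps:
n(Q, Y) = 2 + (39 + Y)/(2*Q) (n(Q, Y) = 2 + (39 + Y)/(Q + Q) = 2 + (39 + Y)/((2*Q)) = 2 + (39 + Y)*(1/(2*Q)) = 2 + (39 + Y)/(2*Q))
F(-26) + n(-200, -67) = 0 + (½)*(39 - 67 + 4*(-200))/(-200) = 0 + (½)*(-1/200)*(39 - 67 - 800) = 0 + (½)*(-1/200)*(-828) = 0 + 207/100 = 207/100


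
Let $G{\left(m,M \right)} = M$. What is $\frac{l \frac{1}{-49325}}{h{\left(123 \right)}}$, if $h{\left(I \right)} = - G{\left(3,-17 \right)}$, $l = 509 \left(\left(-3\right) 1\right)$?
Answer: $\frac{1527}{838525} \approx 0.0018211$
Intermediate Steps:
$l = -1527$ ($l = 509 \left(-3\right) = -1527$)
$h{\left(I \right)} = 17$ ($h{\left(I \right)} = \left(-1\right) \left(-17\right) = 17$)
$\frac{l \frac{1}{-49325}}{h{\left(123 \right)}} = \frac{\left(-1527\right) \frac{1}{-49325}}{17} = \left(-1527\right) \left(- \frac{1}{49325}\right) \frac{1}{17} = \frac{1527}{49325} \cdot \frac{1}{17} = \frac{1527}{838525}$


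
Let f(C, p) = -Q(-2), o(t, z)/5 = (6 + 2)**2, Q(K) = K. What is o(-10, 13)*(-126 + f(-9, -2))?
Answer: -39680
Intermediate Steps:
o(t, z) = 320 (o(t, z) = 5*(6 + 2)**2 = 5*8**2 = 5*64 = 320)
f(C, p) = 2 (f(C, p) = -1*(-2) = 2)
o(-10, 13)*(-126 + f(-9, -2)) = 320*(-126 + 2) = 320*(-124) = -39680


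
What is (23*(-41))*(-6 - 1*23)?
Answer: 27347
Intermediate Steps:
(23*(-41))*(-6 - 1*23) = -943*(-6 - 23) = -943*(-29) = 27347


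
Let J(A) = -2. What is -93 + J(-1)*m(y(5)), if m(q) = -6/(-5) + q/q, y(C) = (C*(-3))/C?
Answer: -487/5 ≈ -97.400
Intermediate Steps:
y(C) = -3 (y(C) = (-3*C)/C = -3)
m(q) = 11/5 (m(q) = -6*(-1/5) + 1 = 6/5 + 1 = 11/5)
-93 + J(-1)*m(y(5)) = -93 - 2*11/5 = -93 - 22/5 = -487/5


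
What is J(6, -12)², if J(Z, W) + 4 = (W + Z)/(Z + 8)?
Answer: 961/49 ≈ 19.612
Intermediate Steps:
J(Z, W) = -4 + (W + Z)/(8 + Z) (J(Z, W) = -4 + (W + Z)/(Z + 8) = -4 + (W + Z)/(8 + Z))
J(6, -12)² = ((-32 - 12 - 3*6)/(8 + 6))² = ((-32 - 12 - 18)/14)² = ((1/14)*(-62))² = (-31/7)² = 961/49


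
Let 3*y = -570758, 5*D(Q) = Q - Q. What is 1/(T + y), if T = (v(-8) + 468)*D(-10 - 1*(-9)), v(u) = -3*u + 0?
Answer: -3/570758 ≈ -5.2562e-6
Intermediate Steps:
D(Q) = 0 (D(Q) = (Q - Q)/5 = (⅕)*0 = 0)
v(u) = -3*u
T = 0 (T = (-3*(-8) + 468)*0 = (24 + 468)*0 = 492*0 = 0)
y = -570758/3 (y = (⅓)*(-570758) = -570758/3 ≈ -1.9025e+5)
1/(T + y) = 1/(0 - 570758/3) = 1/(-570758/3) = -3/570758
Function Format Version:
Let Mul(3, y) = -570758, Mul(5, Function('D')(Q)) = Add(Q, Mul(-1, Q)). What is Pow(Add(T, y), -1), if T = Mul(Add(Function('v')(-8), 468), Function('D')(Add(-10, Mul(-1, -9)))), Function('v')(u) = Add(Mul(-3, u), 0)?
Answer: Rational(-3, 570758) ≈ -5.2562e-6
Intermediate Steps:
Function('D')(Q) = 0 (Function('D')(Q) = Mul(Rational(1, 5), Add(Q, Mul(-1, Q))) = Mul(Rational(1, 5), 0) = 0)
Function('v')(u) = Mul(-3, u)
T = 0 (T = Mul(Add(Mul(-3, -8), 468), 0) = Mul(Add(24, 468), 0) = Mul(492, 0) = 0)
y = Rational(-570758, 3) (y = Mul(Rational(1, 3), -570758) = Rational(-570758, 3) ≈ -1.9025e+5)
Pow(Add(T, y), -1) = Pow(Add(0, Rational(-570758, 3)), -1) = Pow(Rational(-570758, 3), -1) = Rational(-3, 570758)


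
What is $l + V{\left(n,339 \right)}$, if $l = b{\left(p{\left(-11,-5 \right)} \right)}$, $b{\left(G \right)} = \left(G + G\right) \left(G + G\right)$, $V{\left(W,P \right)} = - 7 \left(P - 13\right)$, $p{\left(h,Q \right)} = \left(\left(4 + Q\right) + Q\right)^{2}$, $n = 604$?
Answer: $2902$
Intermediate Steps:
$p{\left(h,Q \right)} = \left(4 + 2 Q\right)^{2}$
$V{\left(W,P \right)} = 91 - 7 P$ ($V{\left(W,P \right)} = - 7 \left(-13 + P\right) = 91 - 7 P$)
$b{\left(G \right)} = 4 G^{2}$ ($b{\left(G \right)} = 2 G 2 G = 4 G^{2}$)
$l = 5184$ ($l = 4 \left(4 \left(2 - 5\right)^{2}\right)^{2} = 4 \left(4 \left(-3\right)^{2}\right)^{2} = 4 \left(4 \cdot 9\right)^{2} = 4 \cdot 36^{2} = 4 \cdot 1296 = 5184$)
$l + V{\left(n,339 \right)} = 5184 + \left(91 - 2373\right) = 5184 - 2282 = 2902$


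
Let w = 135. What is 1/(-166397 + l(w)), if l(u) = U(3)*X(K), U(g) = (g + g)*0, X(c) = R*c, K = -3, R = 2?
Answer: -1/166397 ≈ -6.0097e-6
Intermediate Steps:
X(c) = 2*c
U(g) = 0 (U(g) = (2*g)*0 = 0)
l(u) = 0 (l(u) = 0*(2*(-3)) = 0*(-6) = 0)
1/(-166397 + l(w)) = 1/(-166397 + 0) = 1/(-166397) = -1/166397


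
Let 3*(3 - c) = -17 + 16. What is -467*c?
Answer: -4670/3 ≈ -1556.7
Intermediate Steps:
c = 10/3 (c = 3 - (-17 + 16)/3 = 3 - ⅓*(-1) = 3 + ⅓ = 10/3 ≈ 3.3333)
-467*c = -467*10/3 = -4670/3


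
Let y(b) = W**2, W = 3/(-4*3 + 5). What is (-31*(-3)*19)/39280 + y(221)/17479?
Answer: 1513737777/33642180880 ≈ 0.044995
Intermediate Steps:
W = -3/7 (W = 3/(-12 + 5) = 3/(-7) = 3*(-1/7) = -3/7 ≈ -0.42857)
y(b) = 9/49 (y(b) = (-3/7)**2 = 9/49)
(-31*(-3)*19)/39280 + y(221)/17479 = (-31*(-3)*19)/39280 + (9/49)/17479 = (93*19)*(1/39280) + (9/49)*(1/17479) = 1767*(1/39280) + 9/856471 = 1767/39280 + 9/856471 = 1513737777/33642180880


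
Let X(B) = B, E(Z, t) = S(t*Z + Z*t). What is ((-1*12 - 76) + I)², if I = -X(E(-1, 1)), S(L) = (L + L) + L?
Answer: 6724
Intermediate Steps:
S(L) = 3*L (S(L) = 2*L + L = 3*L)
E(Z, t) = 6*Z*t (E(Z, t) = 3*(t*Z + Z*t) = 3*(Z*t + Z*t) = 3*(2*Z*t) = 6*Z*t)
I = 6 (I = -6*(-1) = -1*(-6) = 6)
((-1*12 - 76) + I)² = ((-1*12 - 76) + 6)² = ((-12 - 76) + 6)² = (-88 + 6)² = (-82)² = 6724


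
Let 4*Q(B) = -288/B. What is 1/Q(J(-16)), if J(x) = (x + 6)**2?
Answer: -25/18 ≈ -1.3889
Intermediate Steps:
J(x) = (6 + x)**2
Q(B) = -72/B (Q(B) = (-288/B)/4 = -72/B)
1/Q(J(-16)) = 1/(-72/(6 - 16)**2) = 1/(-72/((-10)**2)) = 1/(-72/100) = 1/(-72*1/100) = 1/(-18/25) = -25/18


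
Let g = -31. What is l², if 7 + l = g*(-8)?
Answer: 58081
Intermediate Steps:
l = 241 (l = -7 - 31*(-8) = -7 + 248 = 241)
l² = 241² = 58081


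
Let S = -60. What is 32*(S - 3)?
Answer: -2016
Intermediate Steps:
32*(S - 3) = 32*(-60 - 3) = 32*(-63) = -2016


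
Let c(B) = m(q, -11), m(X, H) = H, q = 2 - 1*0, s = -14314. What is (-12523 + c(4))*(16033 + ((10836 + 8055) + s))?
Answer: -258325740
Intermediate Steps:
q = 2 (q = 2 + 0 = 2)
c(B) = -11
(-12523 + c(4))*(16033 + ((10836 + 8055) + s)) = (-12523 - 11)*(16033 + ((10836 + 8055) - 14314)) = -12534*(16033 + (18891 - 14314)) = -12534*(16033 + 4577) = -12534*20610 = -258325740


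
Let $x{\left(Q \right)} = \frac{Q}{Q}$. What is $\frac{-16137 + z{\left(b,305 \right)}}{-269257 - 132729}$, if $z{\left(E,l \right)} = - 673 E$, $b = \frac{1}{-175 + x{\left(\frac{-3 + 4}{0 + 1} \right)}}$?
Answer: $\frac{2807165}{69945564} \approx 0.040134$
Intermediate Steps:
$x{\left(Q \right)} = 1$
$b = - \frac{1}{174}$ ($b = \frac{1}{-175 + 1} = \frac{1}{-174} = - \frac{1}{174} \approx -0.0057471$)
$\frac{-16137 + z{\left(b,305 \right)}}{-269257 - 132729} = \frac{-16137 - - \frac{673}{174}}{-269257 - 132729} = \frac{-16137 + \frac{673}{174}}{-401986} = \left(- \frac{2807165}{174}\right) \left(- \frac{1}{401986}\right) = \frac{2807165}{69945564}$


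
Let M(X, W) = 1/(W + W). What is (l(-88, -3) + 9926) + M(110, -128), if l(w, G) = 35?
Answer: 2550015/256 ≈ 9961.0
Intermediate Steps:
M(X, W) = 1/(2*W)
(l(-88, -3) + 9926) + M(110, -128) = (35 + 9926) + (½)/(-128) = 9961 + (½)*(-1/128) = 9961 - 1/256 = 2550015/256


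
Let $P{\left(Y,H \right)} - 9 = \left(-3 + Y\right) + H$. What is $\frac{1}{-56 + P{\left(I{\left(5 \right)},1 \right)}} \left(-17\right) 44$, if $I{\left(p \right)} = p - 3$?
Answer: $\frac{748}{47} \approx 15.915$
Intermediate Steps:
$I{\left(p \right)} = -3 + p$
$P{\left(Y,H \right)} = 6 + H + Y$ ($P{\left(Y,H \right)} = 9 + \left(\left(-3 + Y\right) + H\right) = 9 + \left(-3 + H + Y\right) = 6 + H + Y$)
$\frac{1}{-56 + P{\left(I{\left(5 \right)},1 \right)}} \left(-17\right) 44 = \frac{1}{-56 + \left(6 + 1 + \left(-3 + 5\right)\right)} \left(-17\right) 44 = \frac{1}{-56 + \left(6 + 1 + 2\right)} \left(-17\right) 44 = \frac{1}{-56 + 9} \left(-17\right) 44 = \frac{1}{-47} \left(-17\right) 44 = \left(- \frac{1}{47}\right) \left(-17\right) 44 = \frac{17}{47} \cdot 44 = \frac{748}{47}$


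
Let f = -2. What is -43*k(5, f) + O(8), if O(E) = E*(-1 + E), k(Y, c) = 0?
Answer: 56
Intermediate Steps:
-43*k(5, f) + O(8) = -43*0 + 8*(-1 + 8) = 0 + 8*7 = 0 + 56 = 56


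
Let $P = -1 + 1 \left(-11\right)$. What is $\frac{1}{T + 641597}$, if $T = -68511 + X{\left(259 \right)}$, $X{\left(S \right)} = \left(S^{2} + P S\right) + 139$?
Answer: $\frac{1}{637198} \approx 1.5694 \cdot 10^{-6}$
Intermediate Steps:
$P = -12$ ($P = -1 - 11 = -12$)
$X{\left(S \right)} = 139 + S^{2} - 12 S$ ($X{\left(S \right)} = \left(S^{2} - 12 S\right) + 139 = 139 + S^{2} - 12 S$)
$T = -4399$ ($T = -68511 + \left(139 + 259^{2} - 3108\right) = -68511 + \left(139 + 67081 - 3108\right) = -68511 + 64112 = -4399$)
$\frac{1}{T + 641597} = \frac{1}{-4399 + 641597} = \frac{1}{637198}$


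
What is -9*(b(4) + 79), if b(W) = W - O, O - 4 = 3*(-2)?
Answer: -765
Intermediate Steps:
O = -2 (O = 4 + 3*(-2) = 4 - 6 = -2)
b(W) = 2 + W (b(W) = W - 1*(-2) = W + 2 = 2 + W)
-9*(b(4) + 79) = -9*((2 + 4) + 79) = -9*(6 + 79) = -9*85 = -765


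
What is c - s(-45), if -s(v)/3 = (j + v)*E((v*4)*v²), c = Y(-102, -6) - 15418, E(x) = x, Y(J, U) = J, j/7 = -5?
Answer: 87464480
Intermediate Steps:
j = -35 (j = 7*(-5) = -35)
c = -15520 (c = -102 - 15418 = -15520)
s(v) = -12*v³*(-35 + v) (s(v) = -3*(-35 + v)*(v*4)*v² = -3*(-35 + v)*(4*v)*v² = -3*(-35 + v)*4*v³ = -12*v³*(-35 + v))
c - s(-45) = -15520 - 12*(-45)³*(35 - 1*(-45)) = -15520 - 12*(-91125)*(35 + 45) = -15520 - 12*(-91125)*80 = -15520 - 1*(-87480000) = -15520 + 87480000 = 87464480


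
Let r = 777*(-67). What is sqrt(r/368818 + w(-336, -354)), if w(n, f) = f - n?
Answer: I*sqrt(2467681204494)/368818 ≈ 4.2592*I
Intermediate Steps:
r = -52059
sqrt(r/368818 + w(-336, -354)) = sqrt(-52059/368818 + (-354 - 1*(-336))) = sqrt(-52059*1/368818 + (-354 + 336)) = sqrt(-52059/368818 - 18) = sqrt(-6690783/368818) = I*sqrt(2467681204494)/368818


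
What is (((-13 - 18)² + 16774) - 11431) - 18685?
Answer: -12381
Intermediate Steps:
(((-13 - 18)² + 16774) - 11431) - 18685 = (((-31)² + 16774) - 11431) - 18685 = ((961 + 16774) - 11431) - 18685 = (17735 - 11431) - 18685 = 6304 - 18685 = -12381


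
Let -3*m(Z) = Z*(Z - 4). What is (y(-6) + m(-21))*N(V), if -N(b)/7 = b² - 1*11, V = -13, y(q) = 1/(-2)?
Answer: 194103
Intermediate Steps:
m(Z) = -Z*(-4 + Z)/3 (m(Z) = -Z*(Z - 4)/3 = -Z*(-4 + Z)/3)
y(q) = -½
N(b) = 77 - 7*b² (N(b) = -7*(b² - 1*11) = -7*(b² - 11) = -7*(-11 + b²) = 77 - 7*b²)
(y(-6) + m(-21))*N(V) = (-½ + (⅓)*(-21)*(4 - 1*(-21)))*(77 - 7*(-13)²) = (-½ + (⅓)*(-21)*(4 + 21))*(77 - 7*169) = (-½ + (⅓)*(-21)*25)*(77 - 1183) = (-½ - 175)*(-1106) = -351/2*(-1106) = 194103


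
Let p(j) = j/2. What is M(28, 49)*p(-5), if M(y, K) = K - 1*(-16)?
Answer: -325/2 ≈ -162.50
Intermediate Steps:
M(y, K) = 16 + K (M(y, K) = K + 16 = 16 + K)
p(j) = j/2 (p(j) = j*(½) = j/2)
M(28, 49)*p(-5) = (16 + 49)*((½)*(-5)) = 65*(-5/2) = -325/2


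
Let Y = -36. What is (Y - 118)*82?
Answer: -12628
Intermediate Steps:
(Y - 118)*82 = (-36 - 118)*82 = -154*82 = -12628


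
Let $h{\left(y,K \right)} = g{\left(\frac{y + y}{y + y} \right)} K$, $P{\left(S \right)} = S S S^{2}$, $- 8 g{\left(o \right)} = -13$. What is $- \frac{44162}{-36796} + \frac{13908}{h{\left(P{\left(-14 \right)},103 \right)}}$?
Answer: $\frac{2076601531}{24634922} \approx 84.295$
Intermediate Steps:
$g{\left(o \right)} = \frac{13}{8}$ ($g{\left(o \right)} = \left(- \frac{1}{8}\right) \left(-13\right) = \frac{13}{8}$)
$P{\left(S \right)} = S^{4}$ ($P{\left(S \right)} = S^{2} S^{2} = S^{4}$)
$h{\left(y,K \right)} = \frac{13 K}{8}$
$- \frac{44162}{-36796} + \frac{13908}{h{\left(P{\left(-14 \right)},103 \right)}} = - \frac{44162}{-36796} + \frac{13908}{\frac{13}{8} \cdot 103} = \left(-44162\right) \left(- \frac{1}{36796}\right) + \frac{13908}{\frac{1339}{8}} = \frac{22081}{18398} + 13908 \cdot \frac{8}{1339} = \frac{22081}{18398} + \frac{111264}{1339} = \frac{2076601531}{24634922}$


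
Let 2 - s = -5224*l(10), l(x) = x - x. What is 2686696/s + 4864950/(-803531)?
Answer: 1079416896838/803531 ≈ 1.3433e+6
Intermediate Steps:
l(x) = 0
s = 2 (s = 2 - (-5224)*0 = 2 - 1*0 = 2 + 0 = 2)
2686696/s + 4864950/(-803531) = 2686696/2 + 4864950/(-803531) = 2686696*(½) + 4864950*(-1/803531) = 1343348 - 4864950/803531 = 1079416896838/803531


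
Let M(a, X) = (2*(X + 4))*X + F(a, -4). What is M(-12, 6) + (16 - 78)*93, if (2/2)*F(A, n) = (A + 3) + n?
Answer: -5659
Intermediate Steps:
F(A, n) = 3 + A + n (F(A, n) = (A + 3) + n = (3 + A) + n = 3 + A + n)
M(a, X) = -1 + a + X*(8 + 2*X) (M(a, X) = (2*(X + 4))*X + (3 + a - 4) = (2*(4 + X))*X + (-1 + a) = (8 + 2*X)*X + (-1 + a) = X*(8 + 2*X) + (-1 + a) = -1 + a + X*(8 + 2*X))
M(-12, 6) + (16 - 78)*93 = (-1 - 12 + 2*6² + 8*6) + (16 - 78)*93 = (-1 - 12 + 2*36 + 48) - 62*93 = (-1 - 12 + 72 + 48) - 5766 = 107 - 5766 = -5659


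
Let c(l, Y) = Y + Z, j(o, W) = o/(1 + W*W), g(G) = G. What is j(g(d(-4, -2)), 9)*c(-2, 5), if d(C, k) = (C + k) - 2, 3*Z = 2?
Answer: -68/123 ≈ -0.55285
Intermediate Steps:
Z = 2/3 (Z = (1/3)*2 = 2/3 ≈ 0.66667)
d(C, k) = -2 + C + k
j(o, W) = o/(1 + W**2)
c(l, Y) = 2/3 + Y (c(l, Y) = Y + 2/3 = 2/3 + Y)
j(g(d(-4, -2)), 9)*c(-2, 5) = ((-2 - 4 - 2)/(1 + 9**2))*(2/3 + 5) = -8/(1 + 81)*(17/3) = -8/82*(17/3) = -8*1/82*(17/3) = -4/41*17/3 = -68/123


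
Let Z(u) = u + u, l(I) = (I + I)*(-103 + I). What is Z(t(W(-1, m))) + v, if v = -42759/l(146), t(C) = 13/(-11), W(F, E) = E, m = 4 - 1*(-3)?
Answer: -796805/138116 ≈ -5.7691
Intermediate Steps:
m = 7 (m = 4 + 3 = 7)
t(C) = -13/11 (t(C) = 13*(-1/11) = -13/11)
l(I) = 2*I*(-103 + I) (l(I) = (2*I)*(-103 + I) = 2*I*(-103 + I))
Z(u) = 2*u
v = -42759/12556 (v = -42759*1/(292*(-103 + 146)) = -42759/(2*146*43) = -42759/12556 ≈ -3.4055)
Z(t(W(-1, m))) + v = 2*(-13/11) - 42759/12556 = -26/11 - 42759/12556 = -796805/138116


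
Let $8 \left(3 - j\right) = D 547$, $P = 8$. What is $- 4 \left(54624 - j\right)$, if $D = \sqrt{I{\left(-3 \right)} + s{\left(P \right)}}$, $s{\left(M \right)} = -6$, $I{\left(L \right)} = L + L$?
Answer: $-218484 - 547 i \sqrt{3} \approx -2.1848 \cdot 10^{5} - 947.43 i$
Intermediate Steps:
$I{\left(L \right)} = 2 L$
$D = 2 i \sqrt{3}$ ($D = \sqrt{2 \left(-3\right) - 6} = \sqrt{-6 - 6} = \sqrt{-12} = 2 i \sqrt{3} \approx 3.4641 i$)
$j = 3 - \frac{547 i \sqrt{3}}{4}$ ($j = 3 - \frac{2 i \sqrt{3} \cdot 547}{8} = 3 - \frac{1094 i \sqrt{3}}{8} = 3 - \frac{547 i \sqrt{3}}{4} \approx 3.0 - 236.86 i$)
$- 4 \left(54624 - j\right) = - 4 \left(54624 - \left(3 - \frac{547 i \sqrt{3}}{4}\right)\right) = - 4 \left(54621 + \frac{547 i \sqrt{3}}{4}\right) = -218484 - 547 i \sqrt{3}$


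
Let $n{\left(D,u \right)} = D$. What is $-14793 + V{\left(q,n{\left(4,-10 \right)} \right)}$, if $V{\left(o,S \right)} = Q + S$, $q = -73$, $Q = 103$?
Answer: $-14686$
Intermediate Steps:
$V{\left(o,S \right)} = 103 + S$
$-14793 + V{\left(q,n{\left(4,-10 \right)} \right)} = -14793 + \left(103 + 4\right) = -14793 + 107 = -14686$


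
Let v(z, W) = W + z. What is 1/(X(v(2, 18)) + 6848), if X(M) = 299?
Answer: 1/7147 ≈ 0.00013992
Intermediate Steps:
1/(X(v(2, 18)) + 6848) = 1/(299 + 6848) = 1/7147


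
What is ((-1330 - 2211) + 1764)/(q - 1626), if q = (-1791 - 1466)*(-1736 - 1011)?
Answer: -1777/8945353 ≈ -0.00019865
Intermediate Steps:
q = 8946979 (q = -3257*(-2747) = 8946979)
((-1330 - 2211) + 1764)/(q - 1626) = ((-1330 - 2211) + 1764)/(8946979 - 1626) = (-3541 + 1764)/8945353 = -1777*1/8945353 = -1777/8945353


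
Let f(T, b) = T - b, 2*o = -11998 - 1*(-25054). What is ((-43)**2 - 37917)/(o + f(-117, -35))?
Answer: -18034/3223 ≈ -5.5954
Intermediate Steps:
o = 6528 (o = (-11998 - 1*(-25054))/2 = (-11998 + 25054)/2 = (1/2)*13056 = 6528)
((-43)**2 - 37917)/(o + f(-117, -35)) = ((-43)**2 - 37917)/(6528 + (-117 - 1*(-35))) = (1849 - 37917)/(6528 + (-117 + 35)) = -36068/(6528 - 82) = -36068/6446 = -36068*1/6446 = -18034/3223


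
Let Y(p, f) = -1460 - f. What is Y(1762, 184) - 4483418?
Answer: -4485062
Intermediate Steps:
Y(1762, 184) - 4483418 = (-1460 - 1*184) - 4483418 = (-1460 - 184) - 4483418 = -1644 - 4483418 = -4485062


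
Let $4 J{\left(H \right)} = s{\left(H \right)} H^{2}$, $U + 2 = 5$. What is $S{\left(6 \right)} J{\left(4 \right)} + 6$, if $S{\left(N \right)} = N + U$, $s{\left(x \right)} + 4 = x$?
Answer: $6$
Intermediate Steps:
$U = 3$ ($U = -2 + 5 = 3$)
$s{\left(x \right)} = -4 + x$
$S{\left(N \right)} = 3 + N$ ($S{\left(N \right)} = N + 3 = 3 + N$)
$J{\left(H \right)} = \frac{H^{2} \left(-4 + H\right)}{4}$ ($J{\left(H \right)} = \frac{\left(-4 + H\right) H^{2}}{4} = \frac{H^{2} \left(-4 + H\right)}{4}$)
$S{\left(6 \right)} J{\left(4 \right)} + 6 = \left(3 + 6\right) \frac{4^{2} \left(-4 + 4\right)}{4} + 6 = 9 \cdot \frac{1}{4} \cdot 16 \cdot 0 + 6 = 9 \cdot 0 + 6 = 0 + 6 = 6$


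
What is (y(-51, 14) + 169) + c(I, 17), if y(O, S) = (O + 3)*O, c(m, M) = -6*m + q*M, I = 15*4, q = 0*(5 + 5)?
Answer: 2257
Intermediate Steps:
q = 0 (q = 0*10 = 0)
I = 60
c(m, M) = -6*m (c(m, M) = -6*m + 0*M = -6*m + 0 = -6*m)
y(O, S) = O*(3 + O) (y(O, S) = (3 + O)*O = O*(3 + O))
(y(-51, 14) + 169) + c(I, 17) = (-51*(3 - 51) + 169) - 6*60 = (-51*(-48) + 169) - 360 = (2448 + 169) - 360 = 2617 - 360 = 2257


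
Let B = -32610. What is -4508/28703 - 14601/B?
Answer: 90695541/312001610 ≈ 0.29069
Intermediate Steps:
-4508/28703 - 14601/B = -4508/28703 - 14601/(-32610) = -4508*1/28703 - 14601*(-1/32610) = -4508/28703 + 4867/10870 = 90695541/312001610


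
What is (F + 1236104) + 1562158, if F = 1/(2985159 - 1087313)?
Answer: 5310670343653/1897846 ≈ 2.7983e+6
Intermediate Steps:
F = 1/1897846 ≈ 5.2691e-7
(F + 1236104) + 1562158 = (1/1897846 + 1236104) + 1562158 = 2345935031985/1897846 + 1562158 = 5310670343653/1897846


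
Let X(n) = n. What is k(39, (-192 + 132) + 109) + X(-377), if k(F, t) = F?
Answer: -338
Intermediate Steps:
k(39, (-192 + 132) + 109) + X(-377) = 39 - 377 = -338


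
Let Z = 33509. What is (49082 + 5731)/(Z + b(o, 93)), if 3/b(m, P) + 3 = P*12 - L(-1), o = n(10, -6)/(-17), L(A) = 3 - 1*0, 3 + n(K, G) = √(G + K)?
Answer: 614570/375707 ≈ 1.6358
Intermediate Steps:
n(K, G) = -3 + √(G + K)
L(A) = 3 (L(A) = 3 + 0 = 3)
o = 1/17 (o = (-3 + √(-6 + 10))/(-17) = (-3 + √4)*(-1/17) = (-3 + 2)*(-1/17) = -1*(-1/17) = 1/17 ≈ 0.058824)
b(m, P) = 3/(-6 + 12*P) (b(m, P) = 3/(-3 + (P*12 - 1*3)) = 3/(-3 + (12*P - 3)) = 3/(-3 + (-3 + 12*P)) = 3/(-6 + 12*P))
(49082 + 5731)/(Z + b(o, 93)) = (49082 + 5731)/(33509 + 1/(2*(-1 + 2*93))) = 54813/(33509 + 1/(2*(-1 + 186))) = 54813/(33509 + (½)/185) = 54813/(33509 + (½)*(1/185)) = 54813/(33509 + 1/370) = 54813/(12398331/370) = 54813*(370/12398331) = 614570/375707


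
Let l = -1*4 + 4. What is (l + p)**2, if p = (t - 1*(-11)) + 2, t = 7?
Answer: 400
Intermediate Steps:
l = 0 (l = -4 + 4 = 0)
p = 20 (p = (7 - 1*(-11)) + 2 = (7 + 11) + 2 = 18 + 2 = 20)
(l + p)**2 = (0 + 20)**2 = 20**2 = 400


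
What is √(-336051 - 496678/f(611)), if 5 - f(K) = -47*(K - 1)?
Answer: I*√11053362691141/5735 ≈ 579.71*I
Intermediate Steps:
f(K) = -42 + 47*K (f(K) = 5 - (-47)*(K - 1) = 5 - (-47)*(-1 + K) = 5 - (47 - 47*K) = 5 + (-47 + 47*K) = -42 + 47*K)
√(-336051 - 496678/f(611)) = √(-336051 - 496678/(-42 + 47*611)) = √(-336051 - 496678/(-42 + 28717)) = √(-336051 - 496678/28675) = √(-9636759103/28675) = I*√11053362691141/5735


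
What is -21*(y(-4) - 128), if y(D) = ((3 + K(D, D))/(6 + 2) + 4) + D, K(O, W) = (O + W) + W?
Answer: 21693/8 ≈ 2711.6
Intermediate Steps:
K(O, W) = O + 2*W
y(D) = 35/8 + 11*D/8 (y(D) = ((3 + (D + 2*D))/(6 + 2) + 4) + D = ((3 + 3*D)/8 + 4) + D = ((3 + 3*D)*(⅛) + 4) + D = ((3/8 + 3*D/8) + 4) + D = (35/8 + 3*D/8) + D = 35/8 + 11*D/8)
-21*(y(-4) - 128) = -21*((35/8 + (11/8)*(-4)) - 128) = -21*((35/8 - 11/2) - 128) = -21*(-9/8 - 128) = -21*(-1033/8) = 21693/8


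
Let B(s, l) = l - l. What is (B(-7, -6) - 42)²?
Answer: 1764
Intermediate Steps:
B(s, l) = 0
(B(-7, -6) - 42)² = (0 - 42)² = (-42)² = 1764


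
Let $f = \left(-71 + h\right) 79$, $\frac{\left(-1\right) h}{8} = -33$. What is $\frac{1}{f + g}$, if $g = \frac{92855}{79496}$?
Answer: $\frac{79496}{1212168367} \approx 6.5582 \cdot 10^{-5}$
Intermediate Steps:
$g = \frac{92855}{79496}$ ($g = 92855 \cdot \frac{1}{79496} = \frac{92855}{79496} \approx 1.168$)
$h = 264$ ($h = \left(-8\right) \left(-33\right) = 264$)
$f = 15247$ ($f = \left(-71 + 264\right) 79 = 193 \cdot 79 = 15247$)
$\frac{1}{f + g} = \frac{1}{15247 + \frac{92855}{79496}} = \frac{1}{\frac{1212168367}{79496}} = \frac{79496}{1212168367}$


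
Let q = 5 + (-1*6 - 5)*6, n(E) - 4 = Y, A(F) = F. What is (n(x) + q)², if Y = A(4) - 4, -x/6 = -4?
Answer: 3249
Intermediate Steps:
x = 24 (x = -6*(-4) = 24)
Y = 0 (Y = 4 - 4 = 0)
n(E) = 4 (n(E) = 4 + 0 = 4)
q = -61 (q = 5 + (-6 - 5)*6 = 5 - 11*6 = 5 - 66 = -61)
(n(x) + q)² = (4 - 61)² = (-57)² = 3249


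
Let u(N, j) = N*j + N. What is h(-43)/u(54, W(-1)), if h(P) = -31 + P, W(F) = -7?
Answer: 37/162 ≈ 0.22839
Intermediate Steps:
u(N, j) = N + N*j
h(-43)/u(54, W(-1)) = (-31 - 43)/((54*(1 - 7))) = -74/(54*(-6)) = -74/(-324) = -74*(-1/324) = 37/162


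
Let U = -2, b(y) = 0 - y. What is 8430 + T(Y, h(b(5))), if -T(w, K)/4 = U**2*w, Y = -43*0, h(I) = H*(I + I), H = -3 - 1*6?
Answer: 8430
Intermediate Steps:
H = -9 (H = -3 - 6 = -9)
b(y) = -y
h(I) = -18*I (h(I) = -9*(I + I) = -18*I)
Y = 0
T(w, K) = -16*w (T(w, K) = -4*(-2)**2*w = -16*w)
8430 + T(Y, h(b(5))) = 8430 - 16*0 = 8430 + 0 = 8430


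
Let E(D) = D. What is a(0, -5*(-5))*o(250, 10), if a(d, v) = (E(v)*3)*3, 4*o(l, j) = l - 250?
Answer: 0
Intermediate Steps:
o(l, j) = -125/2 + l/4 (o(l, j) = (l - 250)/4 = (-250 + l)/4 = -125/2 + l/4)
a(d, v) = 9*v (a(d, v) = (v*3)*3 = (3*v)*3 = 9*v)
a(0, -5*(-5))*o(250, 10) = (9*(-5*(-5)))*(-125/2 + (¼)*250) = (9*25)*(-125/2 + 125/2) = 225*0 = 0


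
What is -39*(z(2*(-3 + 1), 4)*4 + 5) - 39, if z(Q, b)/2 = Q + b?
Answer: -234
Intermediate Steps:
z(Q, b) = 2*Q + 2*b (z(Q, b) = 2*(Q + b) = 2*Q + 2*b)
-39*(z(2*(-3 + 1), 4)*4 + 5) - 39 = -39*((2*(2*(-3 + 1)) + 2*4)*4 + 5) - 39 = -39*((2*(2*(-2)) + 8)*4 + 5) - 39 = -39*((2*(-4) + 8)*4 + 5) - 39 = -39*((-8 + 8)*4 + 5) - 39 = -39*(0*4 + 5) - 39 = -39*(0 + 5) - 39 = -39*5 - 39 = -195 - 39 = -234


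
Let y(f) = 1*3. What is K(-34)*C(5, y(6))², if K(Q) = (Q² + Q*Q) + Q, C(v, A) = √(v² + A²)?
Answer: 77452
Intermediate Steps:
y(f) = 3
C(v, A) = √(A² + v²)
K(Q) = Q + 2*Q² (K(Q) = (Q² + Q²) + Q = 2*Q² + Q = Q + 2*Q²)
K(-34)*C(5, y(6))² = (-34*(1 + 2*(-34)))*(√(3² + 5²))² = (-34*(1 - 68))*(√(9 + 25))² = (-34*(-67))*(√34)² = 2278*34 = 77452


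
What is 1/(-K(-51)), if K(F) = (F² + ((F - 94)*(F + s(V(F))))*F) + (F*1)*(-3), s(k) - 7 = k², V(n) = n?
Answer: -1/18911769 ≈ -5.2877e-8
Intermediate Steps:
s(k) = 7 + k²
K(F) = F² - 3*F + F*(-94 + F)*(7 + F + F²) (K(F) = (F² + ((F - 94)*(F + (7 + F²)))*F) + (F*1)*(-3) = (F² + ((-94 + F)*(7 + F + F²))*F) + F*(-3) = (F² + F*(-94 + F)*(7 + F + F²)) - 3*F = F² - 3*F + F*(-94 + F)*(7 + F + F²))
1/(-K(-51)) = 1/(-(-51)*(-661 + (-51)³ - 93*(-51)² - 86*(-51))) = 1/(-(-51)*(-661 - 132651 - 93*2601 + 4386)) = 1/(-(-51)*(-661 - 132651 - 241893 + 4386)) = 1/(-(-51)*(-370819)) = 1/(-1*18911769) = 1/(-18911769) = -1/18911769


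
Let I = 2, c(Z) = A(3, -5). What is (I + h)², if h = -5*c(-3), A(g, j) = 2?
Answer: 64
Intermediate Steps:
c(Z) = 2
h = -10 (h = -5*2 = -10)
(I + h)² = (2 - 10)² = (-8)² = 64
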